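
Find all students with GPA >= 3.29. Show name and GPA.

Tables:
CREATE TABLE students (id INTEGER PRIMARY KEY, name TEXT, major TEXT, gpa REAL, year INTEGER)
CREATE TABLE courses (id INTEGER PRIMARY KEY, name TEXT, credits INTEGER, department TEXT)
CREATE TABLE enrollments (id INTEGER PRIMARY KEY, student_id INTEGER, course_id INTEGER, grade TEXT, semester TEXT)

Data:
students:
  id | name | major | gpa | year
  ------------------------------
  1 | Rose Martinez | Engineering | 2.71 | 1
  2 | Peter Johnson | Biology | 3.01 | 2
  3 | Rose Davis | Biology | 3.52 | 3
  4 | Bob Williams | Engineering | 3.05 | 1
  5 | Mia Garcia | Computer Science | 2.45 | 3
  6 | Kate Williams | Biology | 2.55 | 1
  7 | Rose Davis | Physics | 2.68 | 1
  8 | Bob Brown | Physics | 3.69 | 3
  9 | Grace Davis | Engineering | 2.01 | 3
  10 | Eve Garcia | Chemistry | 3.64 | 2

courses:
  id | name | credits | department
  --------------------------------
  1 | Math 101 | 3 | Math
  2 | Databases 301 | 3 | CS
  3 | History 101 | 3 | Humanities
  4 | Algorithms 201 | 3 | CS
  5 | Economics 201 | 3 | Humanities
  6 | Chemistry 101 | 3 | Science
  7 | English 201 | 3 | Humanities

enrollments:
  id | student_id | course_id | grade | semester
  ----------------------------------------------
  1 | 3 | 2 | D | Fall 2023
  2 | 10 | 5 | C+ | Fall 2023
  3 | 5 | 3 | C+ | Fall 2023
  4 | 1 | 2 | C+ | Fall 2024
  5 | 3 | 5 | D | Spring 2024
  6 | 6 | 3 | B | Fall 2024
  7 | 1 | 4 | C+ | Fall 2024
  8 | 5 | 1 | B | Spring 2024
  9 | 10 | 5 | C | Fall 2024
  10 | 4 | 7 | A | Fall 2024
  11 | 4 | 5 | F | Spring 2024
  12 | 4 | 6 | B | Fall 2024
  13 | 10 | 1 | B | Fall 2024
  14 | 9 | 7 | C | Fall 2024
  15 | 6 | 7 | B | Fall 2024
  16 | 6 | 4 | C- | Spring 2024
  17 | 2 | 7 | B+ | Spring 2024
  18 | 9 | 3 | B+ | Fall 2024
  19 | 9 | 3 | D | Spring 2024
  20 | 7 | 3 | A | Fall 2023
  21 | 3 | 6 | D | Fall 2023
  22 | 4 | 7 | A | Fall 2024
SELECT name, gpa FROM students WHERE gpa >= 3.29

Execution result:
name | gpa
Rose Davis | 3.52
Bob Brown | 3.69
Eve Garcia | 3.64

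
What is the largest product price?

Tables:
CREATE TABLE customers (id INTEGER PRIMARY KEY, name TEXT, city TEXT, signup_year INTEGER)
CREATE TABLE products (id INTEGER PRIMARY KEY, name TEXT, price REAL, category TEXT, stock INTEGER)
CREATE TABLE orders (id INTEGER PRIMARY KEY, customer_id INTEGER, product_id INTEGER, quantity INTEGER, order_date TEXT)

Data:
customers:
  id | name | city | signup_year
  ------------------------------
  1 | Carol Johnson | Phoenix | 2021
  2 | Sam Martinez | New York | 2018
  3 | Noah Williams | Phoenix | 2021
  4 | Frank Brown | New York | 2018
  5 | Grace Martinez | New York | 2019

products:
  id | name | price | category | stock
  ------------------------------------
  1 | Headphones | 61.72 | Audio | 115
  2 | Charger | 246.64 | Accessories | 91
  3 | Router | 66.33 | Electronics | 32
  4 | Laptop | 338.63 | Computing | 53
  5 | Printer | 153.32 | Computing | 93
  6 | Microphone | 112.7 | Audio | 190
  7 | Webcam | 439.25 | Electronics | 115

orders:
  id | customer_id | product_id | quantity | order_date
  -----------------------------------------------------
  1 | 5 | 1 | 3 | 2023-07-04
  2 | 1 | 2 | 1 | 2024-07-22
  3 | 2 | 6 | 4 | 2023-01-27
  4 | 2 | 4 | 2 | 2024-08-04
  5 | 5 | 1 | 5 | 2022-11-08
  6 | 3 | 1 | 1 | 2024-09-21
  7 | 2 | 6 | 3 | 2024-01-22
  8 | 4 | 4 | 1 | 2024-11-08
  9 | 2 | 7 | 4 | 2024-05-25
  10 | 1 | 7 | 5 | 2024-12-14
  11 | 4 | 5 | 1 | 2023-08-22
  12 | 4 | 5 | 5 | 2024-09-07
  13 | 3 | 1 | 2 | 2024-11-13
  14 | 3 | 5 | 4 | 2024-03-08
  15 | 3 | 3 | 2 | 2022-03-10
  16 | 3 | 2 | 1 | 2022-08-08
SELECT MAX(price) FROM products

Execution result:
439.25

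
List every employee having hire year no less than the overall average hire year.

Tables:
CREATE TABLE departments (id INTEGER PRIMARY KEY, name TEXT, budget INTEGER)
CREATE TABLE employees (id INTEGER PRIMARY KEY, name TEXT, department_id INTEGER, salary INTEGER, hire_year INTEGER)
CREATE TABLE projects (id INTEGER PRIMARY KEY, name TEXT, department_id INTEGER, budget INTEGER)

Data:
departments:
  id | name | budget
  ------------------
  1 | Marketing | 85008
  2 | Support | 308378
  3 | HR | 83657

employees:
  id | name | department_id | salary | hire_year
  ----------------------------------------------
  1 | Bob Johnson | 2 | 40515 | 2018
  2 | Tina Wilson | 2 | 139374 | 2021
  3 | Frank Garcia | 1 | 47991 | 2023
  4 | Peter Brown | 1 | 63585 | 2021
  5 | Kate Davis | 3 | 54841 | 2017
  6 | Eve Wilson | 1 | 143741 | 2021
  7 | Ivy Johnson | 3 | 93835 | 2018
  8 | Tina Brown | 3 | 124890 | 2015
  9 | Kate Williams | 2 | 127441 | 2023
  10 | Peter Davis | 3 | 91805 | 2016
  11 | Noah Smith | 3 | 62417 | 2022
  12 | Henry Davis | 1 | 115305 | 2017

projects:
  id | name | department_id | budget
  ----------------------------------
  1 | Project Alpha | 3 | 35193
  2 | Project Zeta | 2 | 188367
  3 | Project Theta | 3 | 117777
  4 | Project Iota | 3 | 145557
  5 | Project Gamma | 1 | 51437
SELECT name, hire_year FROM employees WHERE hire_year >= (SELECT AVG(hire_year) FROM employees)

Execution result:
name | hire_year
Tina Wilson | 2021
Frank Garcia | 2023
Peter Brown | 2021
Eve Wilson | 2021
Kate Williams | 2023
Noah Smith | 2022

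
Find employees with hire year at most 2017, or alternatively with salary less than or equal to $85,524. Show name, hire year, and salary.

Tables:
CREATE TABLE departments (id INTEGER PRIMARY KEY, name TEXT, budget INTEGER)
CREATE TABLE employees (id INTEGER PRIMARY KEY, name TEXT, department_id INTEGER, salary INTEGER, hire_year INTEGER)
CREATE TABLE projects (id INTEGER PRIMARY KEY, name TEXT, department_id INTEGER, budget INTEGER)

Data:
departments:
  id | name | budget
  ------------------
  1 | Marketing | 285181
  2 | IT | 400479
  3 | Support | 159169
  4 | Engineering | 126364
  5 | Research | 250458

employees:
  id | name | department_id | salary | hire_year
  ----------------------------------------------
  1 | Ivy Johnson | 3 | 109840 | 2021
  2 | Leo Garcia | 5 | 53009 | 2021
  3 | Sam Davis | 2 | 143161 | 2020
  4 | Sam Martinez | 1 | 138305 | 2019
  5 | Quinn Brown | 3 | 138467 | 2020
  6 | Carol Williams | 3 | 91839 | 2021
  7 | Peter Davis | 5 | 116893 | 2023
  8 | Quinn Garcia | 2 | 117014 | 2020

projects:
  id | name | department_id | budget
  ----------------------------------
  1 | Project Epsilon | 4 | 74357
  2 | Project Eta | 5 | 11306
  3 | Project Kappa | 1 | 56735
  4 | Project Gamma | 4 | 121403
SELECT name, hire_year, salary FROM employees WHERE hire_year <= 2017 OR salary <= 85524

Execution result:
name | hire_year | salary
Leo Garcia | 2021 | 53009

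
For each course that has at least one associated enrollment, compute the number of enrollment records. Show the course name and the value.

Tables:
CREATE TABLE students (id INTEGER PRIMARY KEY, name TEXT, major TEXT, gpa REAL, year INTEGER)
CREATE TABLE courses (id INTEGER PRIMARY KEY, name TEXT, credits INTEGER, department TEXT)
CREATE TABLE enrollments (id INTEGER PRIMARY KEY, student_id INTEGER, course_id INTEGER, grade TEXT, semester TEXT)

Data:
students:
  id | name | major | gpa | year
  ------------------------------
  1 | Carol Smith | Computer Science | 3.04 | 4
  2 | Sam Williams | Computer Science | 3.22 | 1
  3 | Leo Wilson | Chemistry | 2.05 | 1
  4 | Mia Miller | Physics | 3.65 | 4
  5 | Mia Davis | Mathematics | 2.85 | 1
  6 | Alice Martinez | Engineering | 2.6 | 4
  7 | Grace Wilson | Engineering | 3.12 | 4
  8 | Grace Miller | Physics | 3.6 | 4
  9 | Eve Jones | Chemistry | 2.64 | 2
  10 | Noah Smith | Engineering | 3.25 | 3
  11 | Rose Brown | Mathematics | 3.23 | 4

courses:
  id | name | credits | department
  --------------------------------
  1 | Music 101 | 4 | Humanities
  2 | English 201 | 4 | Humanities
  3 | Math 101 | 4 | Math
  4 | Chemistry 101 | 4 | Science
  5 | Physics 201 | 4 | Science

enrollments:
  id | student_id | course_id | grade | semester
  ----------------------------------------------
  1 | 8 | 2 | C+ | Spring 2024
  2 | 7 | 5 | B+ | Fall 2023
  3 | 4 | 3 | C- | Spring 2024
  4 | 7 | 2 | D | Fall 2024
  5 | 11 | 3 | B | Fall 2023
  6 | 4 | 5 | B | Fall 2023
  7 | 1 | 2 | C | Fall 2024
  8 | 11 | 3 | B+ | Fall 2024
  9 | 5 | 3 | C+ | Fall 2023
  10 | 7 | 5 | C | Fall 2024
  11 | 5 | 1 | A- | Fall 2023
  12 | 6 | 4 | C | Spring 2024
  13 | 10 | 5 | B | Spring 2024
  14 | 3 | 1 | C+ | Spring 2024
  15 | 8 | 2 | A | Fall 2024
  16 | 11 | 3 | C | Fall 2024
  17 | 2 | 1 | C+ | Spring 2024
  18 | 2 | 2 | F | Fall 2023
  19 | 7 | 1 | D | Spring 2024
SELECT p.name, COUNT(*) AS n FROM enrollments c JOIN courses p ON c.course_id = p.id GROUP BY p.id, p.name

Execution result:
name | n
Music 101 | 4
English 201 | 5
Math 101 | 5
Chemistry 101 | 1
Physics 201 | 4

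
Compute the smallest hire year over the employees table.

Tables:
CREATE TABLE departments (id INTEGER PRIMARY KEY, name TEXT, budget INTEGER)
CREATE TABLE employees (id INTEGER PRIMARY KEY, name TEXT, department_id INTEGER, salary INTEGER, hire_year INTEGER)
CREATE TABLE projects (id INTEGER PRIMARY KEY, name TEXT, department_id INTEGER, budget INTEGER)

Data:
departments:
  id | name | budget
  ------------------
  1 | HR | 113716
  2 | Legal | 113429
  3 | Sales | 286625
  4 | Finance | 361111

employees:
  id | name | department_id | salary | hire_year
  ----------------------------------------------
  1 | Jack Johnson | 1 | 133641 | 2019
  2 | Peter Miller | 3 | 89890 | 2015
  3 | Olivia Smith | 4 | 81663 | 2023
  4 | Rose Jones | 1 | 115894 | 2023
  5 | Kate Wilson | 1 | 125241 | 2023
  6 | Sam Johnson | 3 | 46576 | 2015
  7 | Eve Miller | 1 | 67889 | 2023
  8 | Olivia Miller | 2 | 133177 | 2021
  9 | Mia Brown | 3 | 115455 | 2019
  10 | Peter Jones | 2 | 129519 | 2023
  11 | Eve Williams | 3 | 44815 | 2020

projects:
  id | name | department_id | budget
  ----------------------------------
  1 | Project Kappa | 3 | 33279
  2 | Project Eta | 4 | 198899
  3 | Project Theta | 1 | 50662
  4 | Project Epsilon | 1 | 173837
SELECT MIN(hire_year) FROM employees

Execution result:
2015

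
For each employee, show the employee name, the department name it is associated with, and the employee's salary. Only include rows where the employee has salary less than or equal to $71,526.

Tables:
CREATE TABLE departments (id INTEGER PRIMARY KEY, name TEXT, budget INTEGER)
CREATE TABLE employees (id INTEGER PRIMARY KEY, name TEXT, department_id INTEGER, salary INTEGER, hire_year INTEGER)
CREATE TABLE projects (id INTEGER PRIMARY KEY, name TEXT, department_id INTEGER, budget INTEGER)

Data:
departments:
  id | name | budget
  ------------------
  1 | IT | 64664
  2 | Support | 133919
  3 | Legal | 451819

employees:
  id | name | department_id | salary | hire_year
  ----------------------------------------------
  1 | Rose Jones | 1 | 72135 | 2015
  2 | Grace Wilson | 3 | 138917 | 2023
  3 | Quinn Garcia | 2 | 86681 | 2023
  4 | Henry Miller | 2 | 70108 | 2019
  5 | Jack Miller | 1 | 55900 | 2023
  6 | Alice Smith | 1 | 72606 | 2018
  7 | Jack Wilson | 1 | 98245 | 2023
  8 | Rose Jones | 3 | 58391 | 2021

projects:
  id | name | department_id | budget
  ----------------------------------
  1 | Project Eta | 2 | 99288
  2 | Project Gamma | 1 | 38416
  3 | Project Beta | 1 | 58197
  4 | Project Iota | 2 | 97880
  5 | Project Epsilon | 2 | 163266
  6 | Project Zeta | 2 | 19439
SELECT c.name, p.name AS department, c.salary FROM employees c JOIN departments p ON c.department_id = p.id WHERE c.salary <= 71526

Execution result:
name | department | salary
Henry Miller | Support | 70108
Jack Miller | IT | 55900
Rose Jones | Legal | 58391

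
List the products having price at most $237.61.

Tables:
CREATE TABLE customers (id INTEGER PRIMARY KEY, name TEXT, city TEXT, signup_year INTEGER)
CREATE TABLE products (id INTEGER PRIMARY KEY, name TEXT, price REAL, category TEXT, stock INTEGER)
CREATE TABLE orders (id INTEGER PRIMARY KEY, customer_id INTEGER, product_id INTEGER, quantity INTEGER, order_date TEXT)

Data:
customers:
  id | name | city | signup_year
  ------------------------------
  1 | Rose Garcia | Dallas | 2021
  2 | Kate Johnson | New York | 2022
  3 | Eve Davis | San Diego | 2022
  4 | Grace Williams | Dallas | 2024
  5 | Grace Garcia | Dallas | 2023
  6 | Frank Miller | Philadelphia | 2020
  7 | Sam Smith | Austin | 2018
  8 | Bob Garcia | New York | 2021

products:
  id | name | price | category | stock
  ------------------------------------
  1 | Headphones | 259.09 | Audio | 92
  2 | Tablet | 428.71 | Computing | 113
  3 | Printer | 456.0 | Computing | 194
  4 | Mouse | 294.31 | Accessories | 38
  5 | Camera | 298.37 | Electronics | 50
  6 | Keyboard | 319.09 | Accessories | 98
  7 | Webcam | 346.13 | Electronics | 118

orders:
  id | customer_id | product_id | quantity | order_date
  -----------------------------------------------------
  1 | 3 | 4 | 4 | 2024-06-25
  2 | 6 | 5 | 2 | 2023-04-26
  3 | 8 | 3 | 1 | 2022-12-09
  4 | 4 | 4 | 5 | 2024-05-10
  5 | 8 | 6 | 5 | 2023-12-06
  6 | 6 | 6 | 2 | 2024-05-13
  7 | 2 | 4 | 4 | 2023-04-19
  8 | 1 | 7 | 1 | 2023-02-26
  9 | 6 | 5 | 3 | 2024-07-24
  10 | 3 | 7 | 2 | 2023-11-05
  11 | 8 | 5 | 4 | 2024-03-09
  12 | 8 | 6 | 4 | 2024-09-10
SELECT name, price FROM products WHERE price <= 237.61

Execution result:
(no rows)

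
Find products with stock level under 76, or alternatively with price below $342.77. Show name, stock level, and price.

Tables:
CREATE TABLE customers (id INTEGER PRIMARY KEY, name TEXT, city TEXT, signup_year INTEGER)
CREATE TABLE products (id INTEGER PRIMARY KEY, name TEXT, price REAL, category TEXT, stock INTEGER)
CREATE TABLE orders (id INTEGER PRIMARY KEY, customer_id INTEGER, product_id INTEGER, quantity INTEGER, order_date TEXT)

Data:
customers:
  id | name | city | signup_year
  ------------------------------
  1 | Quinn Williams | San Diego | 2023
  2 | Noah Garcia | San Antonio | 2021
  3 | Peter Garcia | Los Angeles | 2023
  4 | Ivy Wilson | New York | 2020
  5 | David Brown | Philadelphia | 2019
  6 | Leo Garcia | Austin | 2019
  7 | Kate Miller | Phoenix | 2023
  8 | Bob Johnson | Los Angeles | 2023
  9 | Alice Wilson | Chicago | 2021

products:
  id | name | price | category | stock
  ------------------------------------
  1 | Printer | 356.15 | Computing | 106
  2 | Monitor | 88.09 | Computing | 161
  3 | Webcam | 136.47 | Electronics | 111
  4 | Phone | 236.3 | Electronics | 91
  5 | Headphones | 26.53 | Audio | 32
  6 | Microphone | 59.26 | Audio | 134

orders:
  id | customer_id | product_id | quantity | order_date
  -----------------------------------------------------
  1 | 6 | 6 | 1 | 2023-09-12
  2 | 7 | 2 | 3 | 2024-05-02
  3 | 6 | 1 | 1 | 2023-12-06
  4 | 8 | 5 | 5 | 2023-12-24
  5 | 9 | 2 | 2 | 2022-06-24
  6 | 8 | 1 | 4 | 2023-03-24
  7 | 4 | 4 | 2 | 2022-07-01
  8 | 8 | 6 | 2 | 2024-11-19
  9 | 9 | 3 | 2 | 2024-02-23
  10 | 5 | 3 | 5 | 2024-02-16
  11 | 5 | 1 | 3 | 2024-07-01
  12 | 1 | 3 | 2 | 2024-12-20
SELECT name, stock, price FROM products WHERE stock < 76 OR price < 342.77

Execution result:
name | stock | price
Monitor | 161 | 88.09
Webcam | 111 | 136.47
Phone | 91 | 236.30
Headphones | 32 | 26.53
Microphone | 134 | 59.26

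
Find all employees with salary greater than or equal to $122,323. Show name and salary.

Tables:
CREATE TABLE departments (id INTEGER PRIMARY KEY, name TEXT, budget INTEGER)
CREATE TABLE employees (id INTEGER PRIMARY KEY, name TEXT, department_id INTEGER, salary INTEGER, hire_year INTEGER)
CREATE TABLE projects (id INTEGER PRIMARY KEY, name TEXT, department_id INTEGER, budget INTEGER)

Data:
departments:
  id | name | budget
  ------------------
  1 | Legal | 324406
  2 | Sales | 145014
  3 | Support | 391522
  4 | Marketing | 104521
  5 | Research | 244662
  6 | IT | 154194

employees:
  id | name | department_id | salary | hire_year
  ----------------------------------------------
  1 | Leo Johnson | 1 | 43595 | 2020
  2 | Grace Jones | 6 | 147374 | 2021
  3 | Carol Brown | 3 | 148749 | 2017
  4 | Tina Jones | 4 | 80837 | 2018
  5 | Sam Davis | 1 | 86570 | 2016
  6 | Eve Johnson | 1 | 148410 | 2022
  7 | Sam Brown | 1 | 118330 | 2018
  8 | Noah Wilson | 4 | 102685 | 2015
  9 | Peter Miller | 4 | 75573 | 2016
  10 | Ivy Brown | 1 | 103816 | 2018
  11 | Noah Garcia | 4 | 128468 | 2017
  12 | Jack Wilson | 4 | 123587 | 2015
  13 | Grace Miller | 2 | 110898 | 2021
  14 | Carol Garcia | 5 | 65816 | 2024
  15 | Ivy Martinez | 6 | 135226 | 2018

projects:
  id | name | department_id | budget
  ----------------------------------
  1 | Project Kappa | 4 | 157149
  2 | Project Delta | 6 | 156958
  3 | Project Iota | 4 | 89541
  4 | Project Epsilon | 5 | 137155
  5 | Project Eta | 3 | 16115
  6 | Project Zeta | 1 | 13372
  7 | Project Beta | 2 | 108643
SELECT name, salary FROM employees WHERE salary >= 122323

Execution result:
name | salary
Grace Jones | 147374
Carol Brown | 148749
Eve Johnson | 148410
Noah Garcia | 128468
Jack Wilson | 123587
Ivy Martinez | 135226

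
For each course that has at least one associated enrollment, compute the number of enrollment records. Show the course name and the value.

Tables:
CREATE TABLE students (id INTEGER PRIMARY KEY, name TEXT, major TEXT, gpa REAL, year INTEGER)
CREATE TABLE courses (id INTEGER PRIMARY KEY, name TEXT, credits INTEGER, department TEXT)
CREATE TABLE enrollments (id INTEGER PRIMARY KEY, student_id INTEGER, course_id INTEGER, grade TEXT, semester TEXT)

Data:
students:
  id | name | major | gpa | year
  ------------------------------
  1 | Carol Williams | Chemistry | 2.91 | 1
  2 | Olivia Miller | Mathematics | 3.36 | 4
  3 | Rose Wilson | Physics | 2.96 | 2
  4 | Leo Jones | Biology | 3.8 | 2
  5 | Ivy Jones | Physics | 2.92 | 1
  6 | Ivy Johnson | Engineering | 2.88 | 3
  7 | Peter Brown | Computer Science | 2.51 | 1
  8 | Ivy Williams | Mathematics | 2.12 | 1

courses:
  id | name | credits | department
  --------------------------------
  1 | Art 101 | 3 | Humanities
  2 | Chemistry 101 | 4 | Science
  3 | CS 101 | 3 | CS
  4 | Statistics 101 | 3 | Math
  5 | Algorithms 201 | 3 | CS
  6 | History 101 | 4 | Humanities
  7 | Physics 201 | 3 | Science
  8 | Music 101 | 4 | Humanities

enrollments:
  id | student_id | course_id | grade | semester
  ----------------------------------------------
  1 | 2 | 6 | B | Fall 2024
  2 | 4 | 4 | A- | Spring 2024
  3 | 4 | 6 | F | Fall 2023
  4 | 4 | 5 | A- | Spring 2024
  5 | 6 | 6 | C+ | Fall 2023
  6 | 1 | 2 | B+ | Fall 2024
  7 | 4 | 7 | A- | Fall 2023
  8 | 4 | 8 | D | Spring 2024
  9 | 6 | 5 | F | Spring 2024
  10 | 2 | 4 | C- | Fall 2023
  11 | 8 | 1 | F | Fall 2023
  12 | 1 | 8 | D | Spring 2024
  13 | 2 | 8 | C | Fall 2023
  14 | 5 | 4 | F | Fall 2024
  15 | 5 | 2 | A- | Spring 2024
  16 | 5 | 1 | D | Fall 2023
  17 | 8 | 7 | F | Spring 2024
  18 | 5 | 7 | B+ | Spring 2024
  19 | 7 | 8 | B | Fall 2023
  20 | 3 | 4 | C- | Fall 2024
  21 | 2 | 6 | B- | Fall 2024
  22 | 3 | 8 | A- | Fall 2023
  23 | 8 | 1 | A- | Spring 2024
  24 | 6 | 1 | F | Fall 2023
SELECT p.name, COUNT(*) AS n FROM enrollments c JOIN courses p ON c.course_id = p.id GROUP BY p.id, p.name

Execution result:
name | n
Art 101 | 4
Chemistry 101 | 2
Statistics 101 | 4
Algorithms 201 | 2
History 101 | 4
Physics 201 | 3
Music 101 | 5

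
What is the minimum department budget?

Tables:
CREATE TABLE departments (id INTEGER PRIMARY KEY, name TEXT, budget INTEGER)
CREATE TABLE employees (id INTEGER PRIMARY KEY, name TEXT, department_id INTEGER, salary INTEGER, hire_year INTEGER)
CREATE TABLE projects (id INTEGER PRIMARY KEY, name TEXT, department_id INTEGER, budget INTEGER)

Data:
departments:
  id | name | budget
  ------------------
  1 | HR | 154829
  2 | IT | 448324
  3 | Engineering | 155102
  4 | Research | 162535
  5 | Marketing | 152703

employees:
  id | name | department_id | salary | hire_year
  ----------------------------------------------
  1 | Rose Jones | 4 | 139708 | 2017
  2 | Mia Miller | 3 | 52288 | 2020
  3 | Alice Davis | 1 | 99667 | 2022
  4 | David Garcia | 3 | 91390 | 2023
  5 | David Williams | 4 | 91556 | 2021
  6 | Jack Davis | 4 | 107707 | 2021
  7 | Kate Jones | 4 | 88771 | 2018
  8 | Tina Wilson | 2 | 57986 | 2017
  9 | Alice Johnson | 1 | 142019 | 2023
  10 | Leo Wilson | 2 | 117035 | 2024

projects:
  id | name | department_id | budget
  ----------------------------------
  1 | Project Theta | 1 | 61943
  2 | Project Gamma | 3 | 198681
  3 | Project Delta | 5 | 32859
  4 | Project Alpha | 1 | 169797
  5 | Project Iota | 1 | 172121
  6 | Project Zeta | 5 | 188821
SELECT MIN(budget) FROM departments

Execution result:
152703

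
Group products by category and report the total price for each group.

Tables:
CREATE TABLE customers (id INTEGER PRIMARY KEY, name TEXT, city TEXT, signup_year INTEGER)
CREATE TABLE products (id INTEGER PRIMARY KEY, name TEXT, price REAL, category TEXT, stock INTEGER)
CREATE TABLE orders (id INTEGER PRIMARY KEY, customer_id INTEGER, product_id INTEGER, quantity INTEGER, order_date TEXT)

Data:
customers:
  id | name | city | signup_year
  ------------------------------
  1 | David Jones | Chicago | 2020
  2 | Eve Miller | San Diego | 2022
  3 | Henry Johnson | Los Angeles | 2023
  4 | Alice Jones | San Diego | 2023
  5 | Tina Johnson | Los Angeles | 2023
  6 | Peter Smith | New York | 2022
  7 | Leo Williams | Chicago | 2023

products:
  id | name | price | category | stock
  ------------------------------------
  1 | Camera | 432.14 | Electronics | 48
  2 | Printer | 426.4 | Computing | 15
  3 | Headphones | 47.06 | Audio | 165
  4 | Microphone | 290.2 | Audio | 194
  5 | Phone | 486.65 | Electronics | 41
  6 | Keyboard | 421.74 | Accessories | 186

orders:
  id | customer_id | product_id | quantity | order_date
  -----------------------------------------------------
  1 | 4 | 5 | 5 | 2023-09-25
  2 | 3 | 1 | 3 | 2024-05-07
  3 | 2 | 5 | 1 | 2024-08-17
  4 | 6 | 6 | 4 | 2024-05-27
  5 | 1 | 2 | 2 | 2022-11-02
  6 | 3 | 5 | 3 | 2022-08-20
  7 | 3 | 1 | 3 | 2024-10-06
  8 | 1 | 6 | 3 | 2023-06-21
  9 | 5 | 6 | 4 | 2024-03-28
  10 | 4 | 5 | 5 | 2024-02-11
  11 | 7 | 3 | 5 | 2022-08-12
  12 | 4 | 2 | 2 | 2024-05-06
SELECT category, SUM(price) AS sum_price FROM products GROUP BY category

Execution result:
category | sum_price
Accessories | 421.74
Audio | 337.26
Computing | 426.40
Electronics | 918.79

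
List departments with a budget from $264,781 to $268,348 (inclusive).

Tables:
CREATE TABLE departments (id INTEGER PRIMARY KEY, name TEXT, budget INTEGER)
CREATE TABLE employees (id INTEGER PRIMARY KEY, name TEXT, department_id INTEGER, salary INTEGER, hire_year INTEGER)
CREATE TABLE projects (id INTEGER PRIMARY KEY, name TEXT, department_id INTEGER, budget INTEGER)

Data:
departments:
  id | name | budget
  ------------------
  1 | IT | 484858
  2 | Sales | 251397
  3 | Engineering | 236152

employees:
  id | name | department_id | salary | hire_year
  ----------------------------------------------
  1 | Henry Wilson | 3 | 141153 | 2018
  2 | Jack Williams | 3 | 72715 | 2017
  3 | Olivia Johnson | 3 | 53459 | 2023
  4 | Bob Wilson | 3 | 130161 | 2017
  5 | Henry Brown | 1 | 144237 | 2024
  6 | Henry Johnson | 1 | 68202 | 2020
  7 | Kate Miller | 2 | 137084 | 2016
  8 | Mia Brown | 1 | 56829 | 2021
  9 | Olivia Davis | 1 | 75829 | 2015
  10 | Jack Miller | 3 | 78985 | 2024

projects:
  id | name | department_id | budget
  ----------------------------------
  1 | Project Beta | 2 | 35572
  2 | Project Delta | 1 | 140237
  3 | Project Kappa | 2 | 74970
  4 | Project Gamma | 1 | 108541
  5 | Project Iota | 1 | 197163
SELECT name, budget FROM departments WHERE budget BETWEEN 264781 AND 268348

Execution result:
(no rows)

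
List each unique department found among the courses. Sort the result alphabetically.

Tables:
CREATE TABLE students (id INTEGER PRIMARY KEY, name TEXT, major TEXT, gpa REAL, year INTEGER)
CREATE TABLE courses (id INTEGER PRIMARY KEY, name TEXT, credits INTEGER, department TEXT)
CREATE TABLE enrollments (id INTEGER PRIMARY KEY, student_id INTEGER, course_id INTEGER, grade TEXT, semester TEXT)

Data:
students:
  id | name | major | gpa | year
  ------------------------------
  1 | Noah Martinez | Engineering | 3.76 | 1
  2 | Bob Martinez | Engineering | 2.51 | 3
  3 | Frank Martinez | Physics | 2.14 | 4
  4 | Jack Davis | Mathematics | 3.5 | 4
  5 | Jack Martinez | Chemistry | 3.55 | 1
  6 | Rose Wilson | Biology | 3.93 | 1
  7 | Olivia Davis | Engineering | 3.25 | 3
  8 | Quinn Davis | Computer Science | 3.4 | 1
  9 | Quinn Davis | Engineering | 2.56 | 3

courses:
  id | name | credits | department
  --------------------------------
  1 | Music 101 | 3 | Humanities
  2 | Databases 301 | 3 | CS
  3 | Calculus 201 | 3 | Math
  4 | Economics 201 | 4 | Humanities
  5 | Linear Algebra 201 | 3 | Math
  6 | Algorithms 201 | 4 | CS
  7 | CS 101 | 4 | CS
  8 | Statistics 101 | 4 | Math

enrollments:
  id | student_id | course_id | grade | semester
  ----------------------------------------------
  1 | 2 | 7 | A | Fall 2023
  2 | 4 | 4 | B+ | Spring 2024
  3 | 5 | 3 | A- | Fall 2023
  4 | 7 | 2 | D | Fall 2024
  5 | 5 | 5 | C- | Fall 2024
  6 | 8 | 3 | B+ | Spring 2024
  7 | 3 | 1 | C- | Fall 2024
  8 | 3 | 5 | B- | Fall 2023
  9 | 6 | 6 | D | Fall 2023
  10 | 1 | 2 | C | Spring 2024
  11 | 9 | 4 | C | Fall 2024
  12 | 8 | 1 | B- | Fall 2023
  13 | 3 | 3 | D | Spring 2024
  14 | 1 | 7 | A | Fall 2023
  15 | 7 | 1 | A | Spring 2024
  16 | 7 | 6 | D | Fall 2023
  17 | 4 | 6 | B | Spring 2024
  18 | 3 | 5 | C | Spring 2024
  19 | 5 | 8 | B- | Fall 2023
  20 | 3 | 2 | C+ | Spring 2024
SELECT DISTINCT department FROM courses ORDER BY department

Execution result:
department
CS
Humanities
Math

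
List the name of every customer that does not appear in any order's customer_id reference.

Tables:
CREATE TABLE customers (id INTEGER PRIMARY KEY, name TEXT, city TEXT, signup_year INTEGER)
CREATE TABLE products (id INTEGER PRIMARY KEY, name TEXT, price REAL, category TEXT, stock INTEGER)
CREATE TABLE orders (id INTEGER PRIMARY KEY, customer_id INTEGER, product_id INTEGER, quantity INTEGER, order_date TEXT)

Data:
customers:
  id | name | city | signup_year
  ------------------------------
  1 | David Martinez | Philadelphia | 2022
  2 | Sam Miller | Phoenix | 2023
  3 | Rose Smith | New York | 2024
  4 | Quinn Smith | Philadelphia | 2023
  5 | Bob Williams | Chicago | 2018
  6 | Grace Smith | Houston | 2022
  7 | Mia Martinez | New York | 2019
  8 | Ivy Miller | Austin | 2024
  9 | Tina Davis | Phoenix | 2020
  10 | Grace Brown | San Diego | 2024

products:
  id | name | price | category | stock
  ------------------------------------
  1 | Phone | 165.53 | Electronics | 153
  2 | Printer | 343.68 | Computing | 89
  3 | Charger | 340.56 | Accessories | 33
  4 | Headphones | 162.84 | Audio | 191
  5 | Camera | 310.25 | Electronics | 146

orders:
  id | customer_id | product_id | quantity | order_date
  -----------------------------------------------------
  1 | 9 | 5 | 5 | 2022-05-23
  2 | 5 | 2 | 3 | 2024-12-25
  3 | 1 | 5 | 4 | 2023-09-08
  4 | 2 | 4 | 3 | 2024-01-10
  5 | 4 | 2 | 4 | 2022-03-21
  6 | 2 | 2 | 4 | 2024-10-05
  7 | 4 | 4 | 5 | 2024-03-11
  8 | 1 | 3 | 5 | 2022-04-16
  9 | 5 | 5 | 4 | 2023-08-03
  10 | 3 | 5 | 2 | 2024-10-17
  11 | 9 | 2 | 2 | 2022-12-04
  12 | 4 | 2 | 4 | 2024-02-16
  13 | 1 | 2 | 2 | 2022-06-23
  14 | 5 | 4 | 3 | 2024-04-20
SELECT p.name FROM customers p LEFT JOIN orders c ON c.customer_id = p.id WHERE c.id IS NULL

Execution result:
name
Grace Smith
Mia Martinez
Ivy Miller
Grace Brown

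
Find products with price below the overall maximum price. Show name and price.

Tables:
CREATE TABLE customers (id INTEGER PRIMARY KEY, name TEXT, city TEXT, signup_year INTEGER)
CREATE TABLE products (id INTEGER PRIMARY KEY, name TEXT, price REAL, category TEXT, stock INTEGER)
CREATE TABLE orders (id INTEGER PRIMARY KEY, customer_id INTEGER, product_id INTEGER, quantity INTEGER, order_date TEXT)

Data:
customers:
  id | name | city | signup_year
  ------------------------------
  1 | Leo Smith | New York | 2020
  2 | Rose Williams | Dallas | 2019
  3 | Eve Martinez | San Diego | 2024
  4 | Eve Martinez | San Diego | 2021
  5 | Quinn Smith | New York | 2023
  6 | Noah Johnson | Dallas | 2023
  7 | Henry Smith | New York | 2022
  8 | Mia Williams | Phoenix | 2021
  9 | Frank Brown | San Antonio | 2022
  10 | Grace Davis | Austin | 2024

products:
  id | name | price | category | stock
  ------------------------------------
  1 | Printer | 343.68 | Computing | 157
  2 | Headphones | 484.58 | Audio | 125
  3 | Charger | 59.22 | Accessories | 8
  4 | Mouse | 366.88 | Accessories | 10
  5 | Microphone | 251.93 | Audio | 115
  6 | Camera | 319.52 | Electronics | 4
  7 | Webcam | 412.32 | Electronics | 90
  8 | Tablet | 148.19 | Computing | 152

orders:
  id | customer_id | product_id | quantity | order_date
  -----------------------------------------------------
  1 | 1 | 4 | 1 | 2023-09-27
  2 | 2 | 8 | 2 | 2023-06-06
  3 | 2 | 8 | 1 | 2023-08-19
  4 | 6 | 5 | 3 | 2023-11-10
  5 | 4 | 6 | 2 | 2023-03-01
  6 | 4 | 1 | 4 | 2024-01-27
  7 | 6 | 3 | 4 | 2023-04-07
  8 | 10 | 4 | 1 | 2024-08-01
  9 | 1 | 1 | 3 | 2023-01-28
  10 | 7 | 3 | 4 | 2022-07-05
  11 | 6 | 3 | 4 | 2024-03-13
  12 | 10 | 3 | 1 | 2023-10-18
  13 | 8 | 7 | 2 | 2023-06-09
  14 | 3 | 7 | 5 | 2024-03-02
SELECT name, price FROM products WHERE price < (SELECT MAX(price) FROM products)

Execution result:
name | price
Printer | 343.68
Charger | 59.22
Mouse | 366.88
Microphone | 251.93
Camera | 319.52
Webcam | 412.32
Tablet | 148.19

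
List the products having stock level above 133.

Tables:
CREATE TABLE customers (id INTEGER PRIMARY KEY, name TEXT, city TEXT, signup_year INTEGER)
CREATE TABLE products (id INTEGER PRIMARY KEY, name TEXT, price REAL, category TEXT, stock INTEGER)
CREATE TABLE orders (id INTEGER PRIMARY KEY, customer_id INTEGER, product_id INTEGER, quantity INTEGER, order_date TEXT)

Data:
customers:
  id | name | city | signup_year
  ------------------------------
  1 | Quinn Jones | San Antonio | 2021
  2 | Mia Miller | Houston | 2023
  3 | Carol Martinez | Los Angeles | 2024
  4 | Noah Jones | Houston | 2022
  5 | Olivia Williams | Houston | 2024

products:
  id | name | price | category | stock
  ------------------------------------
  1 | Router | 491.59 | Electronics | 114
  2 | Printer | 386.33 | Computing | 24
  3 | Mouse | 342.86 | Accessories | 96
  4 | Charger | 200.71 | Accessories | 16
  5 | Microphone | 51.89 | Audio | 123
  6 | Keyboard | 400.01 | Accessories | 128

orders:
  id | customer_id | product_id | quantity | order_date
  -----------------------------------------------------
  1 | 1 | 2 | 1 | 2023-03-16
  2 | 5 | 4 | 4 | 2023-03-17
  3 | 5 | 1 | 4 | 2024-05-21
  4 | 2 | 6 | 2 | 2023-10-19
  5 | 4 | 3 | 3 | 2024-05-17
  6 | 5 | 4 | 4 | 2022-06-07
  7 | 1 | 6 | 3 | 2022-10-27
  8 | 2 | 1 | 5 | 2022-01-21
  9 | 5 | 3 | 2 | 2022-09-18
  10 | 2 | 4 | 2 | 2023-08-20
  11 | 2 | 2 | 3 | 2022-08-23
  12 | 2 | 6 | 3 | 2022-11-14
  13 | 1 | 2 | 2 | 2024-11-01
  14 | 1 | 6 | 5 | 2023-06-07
SELECT name, stock FROM products WHERE stock > 133

Execution result:
(no rows)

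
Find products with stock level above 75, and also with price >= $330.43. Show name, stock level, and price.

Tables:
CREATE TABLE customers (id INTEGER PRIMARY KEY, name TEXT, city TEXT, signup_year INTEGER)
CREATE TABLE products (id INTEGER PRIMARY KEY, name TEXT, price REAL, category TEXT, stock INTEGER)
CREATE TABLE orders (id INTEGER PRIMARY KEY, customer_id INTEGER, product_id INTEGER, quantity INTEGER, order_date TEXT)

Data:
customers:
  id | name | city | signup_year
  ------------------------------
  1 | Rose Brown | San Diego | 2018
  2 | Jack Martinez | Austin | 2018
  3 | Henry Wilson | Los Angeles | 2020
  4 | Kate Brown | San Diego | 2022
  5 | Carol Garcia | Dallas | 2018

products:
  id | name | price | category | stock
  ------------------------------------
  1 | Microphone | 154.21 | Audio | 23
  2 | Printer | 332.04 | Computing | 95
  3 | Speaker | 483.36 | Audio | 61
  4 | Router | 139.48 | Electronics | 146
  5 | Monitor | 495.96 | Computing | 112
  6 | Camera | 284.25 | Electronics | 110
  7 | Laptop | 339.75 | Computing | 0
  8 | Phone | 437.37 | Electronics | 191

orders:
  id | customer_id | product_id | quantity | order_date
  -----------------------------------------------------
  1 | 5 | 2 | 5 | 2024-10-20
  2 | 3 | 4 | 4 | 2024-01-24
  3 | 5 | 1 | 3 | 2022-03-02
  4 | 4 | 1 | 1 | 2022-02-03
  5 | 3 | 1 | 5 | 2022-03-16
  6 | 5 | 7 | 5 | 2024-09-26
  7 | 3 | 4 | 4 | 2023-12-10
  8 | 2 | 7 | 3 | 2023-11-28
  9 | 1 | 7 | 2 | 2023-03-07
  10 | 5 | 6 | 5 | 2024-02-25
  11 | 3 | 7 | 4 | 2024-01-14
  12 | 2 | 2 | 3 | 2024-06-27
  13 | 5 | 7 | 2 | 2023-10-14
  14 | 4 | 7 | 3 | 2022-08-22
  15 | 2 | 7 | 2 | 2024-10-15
SELECT name, stock, price FROM products WHERE stock > 75 AND price >= 330.43

Execution result:
name | stock | price
Printer | 95 | 332.04
Monitor | 112 | 495.96
Phone | 191 | 437.37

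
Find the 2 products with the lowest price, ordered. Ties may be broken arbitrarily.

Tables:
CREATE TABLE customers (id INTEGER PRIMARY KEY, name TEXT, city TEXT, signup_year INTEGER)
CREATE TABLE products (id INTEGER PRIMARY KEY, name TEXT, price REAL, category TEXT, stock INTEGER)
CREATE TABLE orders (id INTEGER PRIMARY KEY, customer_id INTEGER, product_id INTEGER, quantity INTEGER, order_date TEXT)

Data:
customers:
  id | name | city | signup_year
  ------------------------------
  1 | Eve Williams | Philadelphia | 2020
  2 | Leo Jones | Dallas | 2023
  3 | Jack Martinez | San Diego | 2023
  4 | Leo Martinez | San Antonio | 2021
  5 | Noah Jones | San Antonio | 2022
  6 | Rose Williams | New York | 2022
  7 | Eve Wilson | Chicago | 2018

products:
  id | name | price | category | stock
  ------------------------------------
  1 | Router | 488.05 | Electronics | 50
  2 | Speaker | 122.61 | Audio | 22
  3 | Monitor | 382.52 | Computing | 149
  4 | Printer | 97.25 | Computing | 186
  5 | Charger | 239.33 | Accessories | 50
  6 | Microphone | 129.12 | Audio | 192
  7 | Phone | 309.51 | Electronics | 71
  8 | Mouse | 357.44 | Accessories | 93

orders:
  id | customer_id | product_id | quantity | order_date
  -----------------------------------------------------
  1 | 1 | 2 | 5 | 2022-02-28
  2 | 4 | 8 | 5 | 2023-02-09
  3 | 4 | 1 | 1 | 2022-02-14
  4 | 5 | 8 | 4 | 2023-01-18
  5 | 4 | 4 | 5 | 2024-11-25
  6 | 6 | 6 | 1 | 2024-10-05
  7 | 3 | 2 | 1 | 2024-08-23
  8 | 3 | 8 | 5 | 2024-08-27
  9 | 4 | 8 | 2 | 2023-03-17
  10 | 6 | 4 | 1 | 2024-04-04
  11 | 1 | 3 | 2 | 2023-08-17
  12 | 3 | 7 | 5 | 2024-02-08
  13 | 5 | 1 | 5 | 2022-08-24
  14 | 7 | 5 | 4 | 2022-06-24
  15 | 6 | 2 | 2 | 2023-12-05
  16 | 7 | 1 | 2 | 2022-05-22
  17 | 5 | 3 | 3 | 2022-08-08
SELECT name, price FROM products ORDER BY price ASC LIMIT 2

Execution result:
name | price
Printer | 97.25
Speaker | 122.61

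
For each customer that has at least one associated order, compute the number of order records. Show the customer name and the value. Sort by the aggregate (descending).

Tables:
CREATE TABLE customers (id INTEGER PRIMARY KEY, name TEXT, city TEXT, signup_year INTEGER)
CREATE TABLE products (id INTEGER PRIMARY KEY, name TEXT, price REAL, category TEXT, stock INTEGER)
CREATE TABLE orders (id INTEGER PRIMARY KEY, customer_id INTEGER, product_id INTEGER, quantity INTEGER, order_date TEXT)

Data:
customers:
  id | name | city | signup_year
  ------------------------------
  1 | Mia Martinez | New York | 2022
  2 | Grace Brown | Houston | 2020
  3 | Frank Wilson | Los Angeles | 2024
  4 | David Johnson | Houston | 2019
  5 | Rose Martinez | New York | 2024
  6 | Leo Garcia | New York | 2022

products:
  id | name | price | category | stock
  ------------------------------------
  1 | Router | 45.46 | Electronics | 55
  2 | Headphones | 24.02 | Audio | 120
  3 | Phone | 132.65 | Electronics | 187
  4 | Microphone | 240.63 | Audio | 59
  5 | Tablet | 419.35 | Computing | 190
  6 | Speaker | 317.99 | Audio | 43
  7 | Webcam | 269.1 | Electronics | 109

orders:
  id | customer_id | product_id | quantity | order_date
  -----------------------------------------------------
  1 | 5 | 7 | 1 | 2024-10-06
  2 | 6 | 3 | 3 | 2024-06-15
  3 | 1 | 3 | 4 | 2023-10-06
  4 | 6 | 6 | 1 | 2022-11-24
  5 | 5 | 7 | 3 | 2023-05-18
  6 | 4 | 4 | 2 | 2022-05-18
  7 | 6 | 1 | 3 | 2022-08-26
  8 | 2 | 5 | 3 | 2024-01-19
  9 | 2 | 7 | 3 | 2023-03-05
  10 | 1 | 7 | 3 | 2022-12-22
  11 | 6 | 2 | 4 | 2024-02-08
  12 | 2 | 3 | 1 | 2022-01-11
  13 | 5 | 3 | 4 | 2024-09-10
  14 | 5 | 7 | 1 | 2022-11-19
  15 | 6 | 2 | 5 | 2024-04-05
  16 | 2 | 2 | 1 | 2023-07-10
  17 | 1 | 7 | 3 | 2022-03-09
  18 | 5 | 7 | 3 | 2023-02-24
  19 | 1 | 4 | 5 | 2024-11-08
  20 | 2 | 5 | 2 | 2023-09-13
SELECT p.name, COUNT(*) AS n FROM orders c JOIN customers p ON c.customer_id = p.id GROUP BY p.id, p.name ORDER BY n DESC

Execution result:
name | n
Grace Brown | 5
Rose Martinez | 5
Leo Garcia | 5
Mia Martinez | 4
David Johnson | 1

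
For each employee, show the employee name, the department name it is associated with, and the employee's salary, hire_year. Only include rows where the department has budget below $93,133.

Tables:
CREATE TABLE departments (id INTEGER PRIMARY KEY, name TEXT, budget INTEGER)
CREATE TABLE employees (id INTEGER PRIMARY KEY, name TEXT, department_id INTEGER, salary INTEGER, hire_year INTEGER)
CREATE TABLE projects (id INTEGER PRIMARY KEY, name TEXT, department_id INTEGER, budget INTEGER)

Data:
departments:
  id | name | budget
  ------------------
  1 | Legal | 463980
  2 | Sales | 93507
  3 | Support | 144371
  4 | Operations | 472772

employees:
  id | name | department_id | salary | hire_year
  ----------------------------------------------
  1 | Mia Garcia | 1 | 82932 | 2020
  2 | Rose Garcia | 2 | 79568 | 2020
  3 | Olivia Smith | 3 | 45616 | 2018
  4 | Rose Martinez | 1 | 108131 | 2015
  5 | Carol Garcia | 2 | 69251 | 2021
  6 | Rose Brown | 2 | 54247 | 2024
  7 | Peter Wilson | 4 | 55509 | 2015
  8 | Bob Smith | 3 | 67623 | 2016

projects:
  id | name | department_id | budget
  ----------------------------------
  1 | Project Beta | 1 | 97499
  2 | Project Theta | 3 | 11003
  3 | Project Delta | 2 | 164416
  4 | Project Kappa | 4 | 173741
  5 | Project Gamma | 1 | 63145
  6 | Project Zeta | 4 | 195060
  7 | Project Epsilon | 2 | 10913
SELECT c.name, p.name AS department, c.salary, c.hire_year FROM employees c JOIN departments p ON c.department_id = p.id WHERE p.budget < 93133

Execution result:
(no rows)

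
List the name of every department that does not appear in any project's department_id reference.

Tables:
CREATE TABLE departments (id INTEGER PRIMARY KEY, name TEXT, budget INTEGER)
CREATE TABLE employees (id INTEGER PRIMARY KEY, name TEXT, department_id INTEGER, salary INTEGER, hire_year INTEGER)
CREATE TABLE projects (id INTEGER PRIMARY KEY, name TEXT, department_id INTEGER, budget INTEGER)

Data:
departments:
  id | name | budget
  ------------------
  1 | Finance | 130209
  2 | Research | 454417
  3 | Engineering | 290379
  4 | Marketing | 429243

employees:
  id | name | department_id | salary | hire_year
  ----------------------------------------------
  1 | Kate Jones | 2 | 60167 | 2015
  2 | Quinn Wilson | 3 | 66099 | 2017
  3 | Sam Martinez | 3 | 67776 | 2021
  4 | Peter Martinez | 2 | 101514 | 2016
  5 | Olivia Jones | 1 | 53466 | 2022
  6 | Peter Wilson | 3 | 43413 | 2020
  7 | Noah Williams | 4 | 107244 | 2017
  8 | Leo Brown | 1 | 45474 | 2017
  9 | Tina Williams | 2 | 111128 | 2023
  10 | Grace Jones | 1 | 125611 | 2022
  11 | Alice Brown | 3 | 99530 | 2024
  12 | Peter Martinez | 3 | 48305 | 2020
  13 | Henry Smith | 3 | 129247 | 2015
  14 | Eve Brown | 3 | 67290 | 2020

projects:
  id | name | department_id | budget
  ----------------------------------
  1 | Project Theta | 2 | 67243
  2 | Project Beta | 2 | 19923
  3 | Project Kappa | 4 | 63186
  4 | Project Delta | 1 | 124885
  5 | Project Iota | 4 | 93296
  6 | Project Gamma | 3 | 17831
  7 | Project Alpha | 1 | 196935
SELECT p.name FROM departments p LEFT JOIN projects c ON c.department_id = p.id WHERE c.id IS NULL

Execution result:
(no rows)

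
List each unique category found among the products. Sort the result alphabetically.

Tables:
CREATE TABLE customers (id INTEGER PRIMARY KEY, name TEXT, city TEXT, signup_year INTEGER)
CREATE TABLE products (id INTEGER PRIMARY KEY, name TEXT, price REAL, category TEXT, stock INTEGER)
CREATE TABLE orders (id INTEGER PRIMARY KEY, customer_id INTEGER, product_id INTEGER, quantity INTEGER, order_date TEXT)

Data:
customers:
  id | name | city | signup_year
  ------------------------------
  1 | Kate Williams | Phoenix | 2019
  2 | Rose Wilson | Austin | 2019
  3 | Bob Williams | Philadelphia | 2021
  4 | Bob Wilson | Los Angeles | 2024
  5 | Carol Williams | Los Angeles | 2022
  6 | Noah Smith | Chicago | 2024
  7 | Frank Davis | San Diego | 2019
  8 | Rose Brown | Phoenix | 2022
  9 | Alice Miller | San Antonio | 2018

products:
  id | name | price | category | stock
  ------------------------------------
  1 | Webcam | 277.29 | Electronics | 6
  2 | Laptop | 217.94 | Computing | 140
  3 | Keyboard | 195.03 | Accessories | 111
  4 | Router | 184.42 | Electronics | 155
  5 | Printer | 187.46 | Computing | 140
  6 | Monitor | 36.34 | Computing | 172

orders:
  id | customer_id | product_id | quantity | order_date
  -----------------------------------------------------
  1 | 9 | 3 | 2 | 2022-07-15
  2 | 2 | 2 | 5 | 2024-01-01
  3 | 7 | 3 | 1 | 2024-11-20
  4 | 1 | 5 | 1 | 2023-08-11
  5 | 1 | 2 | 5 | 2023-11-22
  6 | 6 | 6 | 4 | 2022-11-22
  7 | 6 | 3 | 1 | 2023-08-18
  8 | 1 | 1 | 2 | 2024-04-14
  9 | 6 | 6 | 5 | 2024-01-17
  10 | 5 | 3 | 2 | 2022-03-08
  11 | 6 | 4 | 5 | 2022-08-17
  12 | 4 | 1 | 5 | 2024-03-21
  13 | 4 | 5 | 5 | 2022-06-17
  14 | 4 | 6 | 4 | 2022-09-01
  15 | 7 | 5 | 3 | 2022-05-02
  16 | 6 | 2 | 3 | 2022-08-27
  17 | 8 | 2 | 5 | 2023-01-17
SELECT DISTINCT category FROM products ORDER BY category

Execution result:
category
Accessories
Computing
Electronics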